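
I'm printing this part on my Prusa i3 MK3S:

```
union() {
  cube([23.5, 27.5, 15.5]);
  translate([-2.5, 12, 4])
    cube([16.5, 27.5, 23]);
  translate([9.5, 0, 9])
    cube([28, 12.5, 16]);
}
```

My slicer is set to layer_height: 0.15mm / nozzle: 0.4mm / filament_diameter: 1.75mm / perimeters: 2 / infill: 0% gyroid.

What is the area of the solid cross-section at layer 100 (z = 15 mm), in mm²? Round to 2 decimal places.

1058.00 mm²

At z = 15 mm: the cube is present — its section is the full 23.5×27.5 rectangle (area 646.25 mm²); the cube at (-2.5, 12) is present — its section is the full 16.5×27.5 rectangle (area 453.75 mm²); the 28×12.5 cube at (9.5, 0) contributes its full rectangle (area 350.00 mm²); Combining (union): the regions partially overlap — summed areas 1450.00 mm² minus the doubly-counted overlap 392.00 mm² gives 1058.00 mm² — area = 1058.00 mm². Overall, the cross-section is a single solid region. Net area = 1058.00 mm².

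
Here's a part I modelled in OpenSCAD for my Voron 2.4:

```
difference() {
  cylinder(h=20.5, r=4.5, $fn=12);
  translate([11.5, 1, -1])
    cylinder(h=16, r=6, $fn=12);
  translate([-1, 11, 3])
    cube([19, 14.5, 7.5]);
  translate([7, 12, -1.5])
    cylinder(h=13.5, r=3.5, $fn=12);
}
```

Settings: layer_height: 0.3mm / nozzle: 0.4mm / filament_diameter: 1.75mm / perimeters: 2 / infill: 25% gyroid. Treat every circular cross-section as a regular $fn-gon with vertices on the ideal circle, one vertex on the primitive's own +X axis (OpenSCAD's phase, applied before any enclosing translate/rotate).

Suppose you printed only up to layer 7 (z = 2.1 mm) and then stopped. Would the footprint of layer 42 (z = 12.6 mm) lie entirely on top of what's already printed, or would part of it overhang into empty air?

Compare the two slices. At z = 2.1: the r=4.5 cylinder contributes a regular 12-gon of circumradius 4.5 (area = (12/2)·4.500²·sin(360°/12) = 60.75 mm²); the r=6 cylinder at (11.5, 1) contributes a regular 12-gon of circumradius 6 (area = (12/2)·6.000²·sin(360°/12) = 108.00 mm²); the cube at (-1, 11) does not reach this height (z outside [3, 10.5]); the cylinder at (7, 12): section is a regular 12-gon, circumradius r=3.5 (area = (12/2)·3.500²·sin(360°/12) = 36.75 mm²); Taking the first minus the rest: starting from the r=4.5 cylinder (60.75 mm²), the r=6 cylinder at (11.5, 1) misses the remaining region (no effect); the r=3.5 cylinder at (7, 12) misses the remaining region (no effect) — area = 60.75 mm². At z = 12.6: the r=4.5 cylinder contributes a regular 12-gon of circumradius 4.5 (area = (12/2)·4.500²·sin(360°/12) = 60.75 mm²); the cylinder at (11.5, 1): section is a regular 12-gon, circumradius r=6 (area = (12/2)·6.000²·sin(360°/12) = 108.00 mm²); the cube at (-1, 11) does not reach this height (z outside [3, 10.5]); the cylinder at (7, 12) is not intersected at this z (z outside [-1.5, 12]); Subtracting the remaining from the first: starting from the r=4.5 cylinder (60.75 mm²), the r=6 cylinder at (11.5, 1) misses the remaining region (no effect) — area = 60.75 mm². Checking containment: the cross-section at z = 12.6 is a subset of the cross-section at z = 2.1.

entirely on top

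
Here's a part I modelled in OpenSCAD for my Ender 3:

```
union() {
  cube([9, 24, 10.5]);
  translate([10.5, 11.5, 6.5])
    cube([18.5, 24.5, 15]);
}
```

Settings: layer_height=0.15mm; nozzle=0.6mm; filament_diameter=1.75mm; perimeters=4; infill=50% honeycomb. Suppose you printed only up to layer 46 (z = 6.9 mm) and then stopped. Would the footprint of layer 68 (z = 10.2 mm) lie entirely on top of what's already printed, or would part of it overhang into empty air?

Compare the two slices. At z = 6.9: the cube is present — its section is the full 9×24 rectangle (area 216.00 mm²); the 18.5×24.5 cube at (10.5, 11.5) contributes its full rectangle (area 453.25 mm²); Merging all regions: the 2 present regions are separate (no shared area or edge), so areas and boundary lengths simply add and each stays a separate island — area = 669.25 mm². At z = 10.2: the cube (footprint 9×24) is included at this height (area 216.00 mm²); the cube at (10.5, 11.5) is present — its section is the full 18.5×24.5 rectangle (area 453.25 mm²); Combining (union): the 2 present regions are separate (no shared area or edge), so areas and boundary lengths simply add and each stays a separate island — area = 669.25 mm². Checking containment: the cross-section at z = 10.2 is a subset of the cross-section at z = 6.9.

entirely on top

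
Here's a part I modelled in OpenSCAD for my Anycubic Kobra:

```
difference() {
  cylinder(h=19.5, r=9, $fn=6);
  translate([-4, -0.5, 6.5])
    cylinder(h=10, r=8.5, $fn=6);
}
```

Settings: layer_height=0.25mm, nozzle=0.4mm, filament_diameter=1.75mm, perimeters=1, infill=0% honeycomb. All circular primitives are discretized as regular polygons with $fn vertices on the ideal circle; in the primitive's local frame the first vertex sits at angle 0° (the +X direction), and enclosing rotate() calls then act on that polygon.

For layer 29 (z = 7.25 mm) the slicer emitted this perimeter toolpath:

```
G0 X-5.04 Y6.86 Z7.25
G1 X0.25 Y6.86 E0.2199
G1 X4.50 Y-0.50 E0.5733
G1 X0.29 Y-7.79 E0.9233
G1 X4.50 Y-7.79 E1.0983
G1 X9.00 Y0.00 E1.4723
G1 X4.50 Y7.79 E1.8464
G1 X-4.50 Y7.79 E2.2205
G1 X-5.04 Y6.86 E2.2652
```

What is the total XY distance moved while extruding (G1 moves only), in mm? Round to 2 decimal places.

54.49 mm

Sum the Euclidean lengths of each G1 segment: total = 54.49 mm.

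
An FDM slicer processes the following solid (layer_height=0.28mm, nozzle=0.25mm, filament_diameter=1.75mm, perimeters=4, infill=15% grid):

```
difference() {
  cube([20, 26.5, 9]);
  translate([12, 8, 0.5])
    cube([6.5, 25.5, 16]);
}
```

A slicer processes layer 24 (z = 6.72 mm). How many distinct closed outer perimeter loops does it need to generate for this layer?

1

At z = 6.72 mm: the 20×26.5 cube contributes its full rectangle; the 6.5×25.5 cube at (12, 8) contributes its full rectangle; Subtracting the remaining from the first: starting from the 20×26.5 cube, the 6.5×25.5 cube at (12, 8) partially overlaps it — only the 120.25 mm² overlap (of its 165.75 mm²) is removed, clipping the outline — 1 connected region. The result has 1 disconnected region.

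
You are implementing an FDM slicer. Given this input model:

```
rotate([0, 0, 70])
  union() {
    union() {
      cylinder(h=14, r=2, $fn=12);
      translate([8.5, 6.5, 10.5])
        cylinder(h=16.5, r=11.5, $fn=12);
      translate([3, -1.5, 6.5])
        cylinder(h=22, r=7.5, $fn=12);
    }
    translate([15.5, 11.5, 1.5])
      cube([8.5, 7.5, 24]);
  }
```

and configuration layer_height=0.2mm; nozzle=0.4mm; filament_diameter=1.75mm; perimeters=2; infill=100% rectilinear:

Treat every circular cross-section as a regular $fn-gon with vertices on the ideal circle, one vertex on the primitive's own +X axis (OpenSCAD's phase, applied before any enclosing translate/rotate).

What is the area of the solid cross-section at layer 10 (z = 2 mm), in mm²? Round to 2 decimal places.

At z = 2 mm: the cylinder: section is a regular 12-gon, circumradius r=2 (area = (12/2)·2.000²·sin(360°/12) = 12.00 mm²); the cylinder at (8.5, 6.5) does not reach this height (z outside [10.5, 27]); the cylinder at (3, -1.5) does not reach this height (z outside [6.5, 28.5]); Combining (union): only the r=2 cylinder is present, so the union is just that shape — area = 12.00 mm²; the cube at (15.5, 11.5) is present — its section is the full 8.5×7.5 rectangle (area 63.75 mm²); Taking the union: the 2 present regions are separate (no shared area or edge), so areas and boundary lengths simply add and each stays a separate island — area = 75.75 mm²; (whole slice rotated 70° about Z — lengths, areas and connectivity unchanged). Overall, the cross-section has 2 separate islands. Net area = 75.75 mm².

75.75 mm²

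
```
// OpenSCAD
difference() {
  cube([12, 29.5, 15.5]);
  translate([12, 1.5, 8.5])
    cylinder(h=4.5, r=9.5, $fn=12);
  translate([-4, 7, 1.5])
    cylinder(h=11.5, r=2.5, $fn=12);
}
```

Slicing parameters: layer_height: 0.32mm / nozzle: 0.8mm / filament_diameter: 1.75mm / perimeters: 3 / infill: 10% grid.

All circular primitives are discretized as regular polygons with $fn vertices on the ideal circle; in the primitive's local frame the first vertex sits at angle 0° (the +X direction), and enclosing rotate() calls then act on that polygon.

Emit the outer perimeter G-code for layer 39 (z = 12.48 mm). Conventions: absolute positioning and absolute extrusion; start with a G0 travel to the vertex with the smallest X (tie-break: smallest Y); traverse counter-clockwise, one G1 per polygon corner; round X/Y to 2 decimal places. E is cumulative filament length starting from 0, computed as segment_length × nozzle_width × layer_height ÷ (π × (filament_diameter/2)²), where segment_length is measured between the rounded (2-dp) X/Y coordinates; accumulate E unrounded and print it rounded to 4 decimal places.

At z = 12.48 mm: the cube is present — its section is the full 12×29.5 rectangle; the cylinder at (12, 1.5): section is a regular 12-gon, circumradius r=9.5; the cylinder at (-4, 7): section is a regular 12-gon, circumradius r=2.5; Subtracting the remaining from the first: starting from the 12×29.5 cube, the r=9.5 cylinder at (12, 1.5) partially overlaps it — only the 81.64 mm² overlap (of its 270.75 mm²) is removed, clipping the outline; the r=2.5 cylinder at (-4, 7) misses the remaining region (no effect) — 1 connected region. The outline is a single polygon with 8 vertices. Extrusion per mm of travel: 0.8 × 0.32 / (π × 0.875²) = 0.106432. Accumulating E over each segment gives final E = 8.4303.

G0 X0.00 Y0.00 Z12.48
G1 X2.90 Y0.00 E0.3087
G1 X2.50 Y1.50 E0.4739
G1 X3.77 Y6.25 E0.9972
G1 X7.25 Y9.73 E1.5210
G1 X12.00 Y11.00 E2.0443
G1 X12.00 Y29.50 E4.0133
G1 X0.00 Y29.50 E5.2905
G1 X0.00 Y0.00 E8.4303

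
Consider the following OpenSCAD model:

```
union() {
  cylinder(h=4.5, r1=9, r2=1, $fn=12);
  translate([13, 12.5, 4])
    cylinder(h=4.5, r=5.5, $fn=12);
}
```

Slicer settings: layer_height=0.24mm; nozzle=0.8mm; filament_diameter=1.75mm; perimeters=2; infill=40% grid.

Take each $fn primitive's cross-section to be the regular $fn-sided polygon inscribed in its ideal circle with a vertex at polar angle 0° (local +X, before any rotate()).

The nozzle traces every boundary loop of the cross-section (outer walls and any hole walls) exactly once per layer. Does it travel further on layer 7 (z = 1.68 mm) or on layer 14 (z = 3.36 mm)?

layer 7 (z = 1.68 mm)

Layer 7 (z = 1.68): the cone (r1=9→r2=1) has section circumradius 6.013 here — a regular 12-gon (perimeter = 2·12·6.013·sin(180°/12) = 37.35 mm); the cylinder at (13, 12.5) is absent (z outside [4, 8.5]); Merging all regions: only the cone is present, so the union is just that shape — boundary = 37.35 mm. So its perimeter = 37.35 mm. Layer 14 (z = 3.36): the cone: at t=0.747 of its height the radius interpolates to r₁+(r₂−r₁)t = 3.027, giving a regular 12-gon of that circumradius (perimeter = 2·12·3.027·sin(180°/12) = 18.80 mm); the cylinder at (13, 12.5) is absent (z outside [4, 8.5]); Merging all regions: only the cone is present, so the union is just that shape — boundary = 18.80 mm. So its perimeter = 18.80 mm. Layer 7 is larger (37.35 vs 18.80 mm).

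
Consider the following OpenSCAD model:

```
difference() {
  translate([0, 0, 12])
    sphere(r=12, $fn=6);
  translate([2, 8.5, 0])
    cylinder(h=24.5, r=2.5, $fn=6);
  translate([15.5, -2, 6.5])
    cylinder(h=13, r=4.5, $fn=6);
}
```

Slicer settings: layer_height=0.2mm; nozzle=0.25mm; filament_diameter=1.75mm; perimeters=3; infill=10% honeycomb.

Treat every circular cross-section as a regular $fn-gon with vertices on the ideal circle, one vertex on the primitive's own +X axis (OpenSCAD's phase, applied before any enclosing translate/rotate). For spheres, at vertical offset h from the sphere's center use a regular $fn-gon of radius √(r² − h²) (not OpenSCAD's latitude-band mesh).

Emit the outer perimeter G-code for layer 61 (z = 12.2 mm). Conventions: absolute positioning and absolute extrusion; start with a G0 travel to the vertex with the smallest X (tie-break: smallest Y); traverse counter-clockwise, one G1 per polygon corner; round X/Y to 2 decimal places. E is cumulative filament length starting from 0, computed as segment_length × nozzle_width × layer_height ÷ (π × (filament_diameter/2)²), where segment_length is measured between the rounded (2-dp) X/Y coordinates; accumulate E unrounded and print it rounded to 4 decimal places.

G0 X-12.00 Y0.00 Z12.20
G1 X-6.00 Y-10.39 E0.2494
G1 X6.00 Y-10.39 E0.4989
G1 X12.00 Y0.00 E0.7483
G1 X6.00 Y10.39 E0.9977
G1 X3.41 Y10.39 E1.0515
G1 X4.50 Y8.50 E1.0969
G1 X3.25 Y6.33 E1.1489
G1 X0.75 Y6.33 E1.2009
G1 X-0.50 Y8.50 E1.2530
G1 X0.59 Y10.39 E1.2983
G1 X-6.00 Y10.39 E1.4353
G1 X-12.00 Y0.00 E1.6847

At z = 12.2 mm: the sphere: section is a regular 6-gon, circumradius = √(r²−h²) = √(12²−0.2²) = 11.998; the r=2.5 cylinder at (2, 8.5) contributes a regular 6-gon of circumradius 2.5; the r=4.5 cylinder at (15.5, -2) contributes a regular 6-gon of circumradius 4.5; After the difference (first − rest): starting from the r=12 sphere, the r=2.5 cylinder at (2, 8.5) partially overlaps it — only the 15.51 mm² overlap (of its 16.24 mm²) is removed, clipping the outline; the r=4.5 cylinder at (15.5, -2) misses the remaining region (no effect) — 1 connected region. The outline is a single polygon with 12 vertices. Extrusion per mm of travel: 0.25 × 0.2 / (π × 0.875²) = 0.020788. Accumulating E over each segment gives final E = 1.6847.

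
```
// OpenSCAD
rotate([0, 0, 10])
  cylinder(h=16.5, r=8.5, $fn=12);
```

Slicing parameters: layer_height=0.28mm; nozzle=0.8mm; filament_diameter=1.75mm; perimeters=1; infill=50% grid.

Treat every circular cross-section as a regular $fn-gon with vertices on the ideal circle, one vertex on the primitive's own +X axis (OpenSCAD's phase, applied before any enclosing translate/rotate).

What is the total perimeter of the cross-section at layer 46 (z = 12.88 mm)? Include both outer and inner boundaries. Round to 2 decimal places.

52.80 mm

At z = 12.88 mm: the cylinder: section is a regular 12-gon, circumradius r=8.5 (perimeter = 2·12·8.500·sin(180°/12) = 52.80 mm); (rotated 10° about Z; rotation is an isometry so areas/perimeters/island counts are preserved). Overall, the cross-section is a single solid region. Total boundary length (outer) = 52.80 mm.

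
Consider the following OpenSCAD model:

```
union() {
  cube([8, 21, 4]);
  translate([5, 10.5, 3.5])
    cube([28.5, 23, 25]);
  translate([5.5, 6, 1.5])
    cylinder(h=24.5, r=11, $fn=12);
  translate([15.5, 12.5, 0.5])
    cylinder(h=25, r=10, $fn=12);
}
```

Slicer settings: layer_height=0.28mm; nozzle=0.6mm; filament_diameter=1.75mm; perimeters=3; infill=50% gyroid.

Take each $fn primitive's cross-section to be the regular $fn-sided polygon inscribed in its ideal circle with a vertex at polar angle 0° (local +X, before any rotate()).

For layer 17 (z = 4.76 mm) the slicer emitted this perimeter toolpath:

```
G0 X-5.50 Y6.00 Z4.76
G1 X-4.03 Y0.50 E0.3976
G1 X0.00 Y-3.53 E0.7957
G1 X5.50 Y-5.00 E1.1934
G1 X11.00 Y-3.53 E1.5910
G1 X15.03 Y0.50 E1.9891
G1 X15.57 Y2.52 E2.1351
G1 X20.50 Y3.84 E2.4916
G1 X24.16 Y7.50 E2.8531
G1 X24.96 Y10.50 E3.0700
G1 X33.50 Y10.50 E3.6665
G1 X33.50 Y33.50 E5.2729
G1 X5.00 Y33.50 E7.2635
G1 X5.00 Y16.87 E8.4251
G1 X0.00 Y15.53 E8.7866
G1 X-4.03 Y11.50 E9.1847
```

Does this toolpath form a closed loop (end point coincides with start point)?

no

Start point (G0): (-5.50, 6.00). End point (last G1): the path does not return to the start — open.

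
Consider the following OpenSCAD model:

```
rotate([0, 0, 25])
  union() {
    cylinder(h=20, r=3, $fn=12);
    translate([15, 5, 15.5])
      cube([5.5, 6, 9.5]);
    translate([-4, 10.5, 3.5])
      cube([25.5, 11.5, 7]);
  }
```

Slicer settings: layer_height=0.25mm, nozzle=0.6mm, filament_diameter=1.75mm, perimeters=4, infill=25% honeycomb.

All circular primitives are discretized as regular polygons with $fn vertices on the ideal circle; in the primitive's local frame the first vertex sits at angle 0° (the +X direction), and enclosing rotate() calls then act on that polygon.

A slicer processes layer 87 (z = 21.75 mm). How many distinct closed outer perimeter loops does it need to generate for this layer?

At z = 21.75 mm: the cylinder does not reach this height (z outside [0, 20]); the cube at (15, 5) (footprint 5.5×6) is included at this height; the cube at (-4, 10.5) is absent (z outside [3.5, 10.5]); Combining (union): only the 5.5×6 cube at (15, 5) is present, so the union is just that shape — 1 connected region; (rotated 25° about Z; rotation is an isometry so areas/perimeters/island counts are preserved). The result has 1 disconnected region.

1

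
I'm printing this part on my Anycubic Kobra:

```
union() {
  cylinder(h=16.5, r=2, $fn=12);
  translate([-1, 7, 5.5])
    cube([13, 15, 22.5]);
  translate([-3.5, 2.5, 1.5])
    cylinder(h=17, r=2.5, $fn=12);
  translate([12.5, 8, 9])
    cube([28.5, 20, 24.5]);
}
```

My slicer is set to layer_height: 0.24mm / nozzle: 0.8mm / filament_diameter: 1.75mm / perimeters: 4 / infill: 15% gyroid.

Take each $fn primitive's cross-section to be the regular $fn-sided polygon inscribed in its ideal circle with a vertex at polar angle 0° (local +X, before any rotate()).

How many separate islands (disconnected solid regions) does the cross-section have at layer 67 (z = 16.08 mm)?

At z = 16.08 mm: the r=2 cylinder gives a regular 12-gon of circumradius 2 (constant along its height); the 13×15 cube at (-1, 7) contributes its full rectangle; the r=2.5 cylinder at (-3.5, 2.5) gives a regular 12-gon of circumradius 2.5 (constant along its height); the 28.5×20 cube at (12.5, 8) contributes its full rectangle; Combining (union): the regions partially overlap (shared area 0.07 mm²), so overlapping operands fuse into one piece — 3 connected regions. Overall, the cross-section has 3 separate islands. Island count = 3.

3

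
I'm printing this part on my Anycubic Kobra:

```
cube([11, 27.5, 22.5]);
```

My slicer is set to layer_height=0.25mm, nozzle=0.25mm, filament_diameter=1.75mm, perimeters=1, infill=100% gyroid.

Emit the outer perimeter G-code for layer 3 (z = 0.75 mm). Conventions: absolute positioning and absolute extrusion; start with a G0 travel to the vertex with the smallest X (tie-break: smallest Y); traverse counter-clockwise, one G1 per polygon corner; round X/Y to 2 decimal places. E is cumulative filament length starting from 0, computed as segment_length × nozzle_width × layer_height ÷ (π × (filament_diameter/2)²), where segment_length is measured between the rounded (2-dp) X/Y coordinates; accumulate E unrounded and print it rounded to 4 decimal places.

At z = 0.75 mm: the cube is present — its section is the full 11×27.5 rectangle. The outline is a single polygon with 4 vertices. Extrusion per mm of travel: 0.25 × 0.25 / (π × 0.875²) = 0.025984. Accumulating E over each segment gives final E = 2.0008.

G0 X0.00 Y0.00 Z0.75
G1 X11.00 Y0.00 E0.2858
G1 X11.00 Y27.50 E1.0004
G1 X0.00 Y27.50 E1.2862
G1 X0.00 Y0.00 E2.0008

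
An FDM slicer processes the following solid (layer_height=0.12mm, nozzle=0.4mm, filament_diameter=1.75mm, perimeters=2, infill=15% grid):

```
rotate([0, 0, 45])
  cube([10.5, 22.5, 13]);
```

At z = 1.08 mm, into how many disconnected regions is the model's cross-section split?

At z = 1.08 mm: the cube (footprint 10.5×22.5) is included at this height; (whole slice rotated 45° about Z — lengths, areas and connectivity unchanged). The result has 1 disconnected region.

1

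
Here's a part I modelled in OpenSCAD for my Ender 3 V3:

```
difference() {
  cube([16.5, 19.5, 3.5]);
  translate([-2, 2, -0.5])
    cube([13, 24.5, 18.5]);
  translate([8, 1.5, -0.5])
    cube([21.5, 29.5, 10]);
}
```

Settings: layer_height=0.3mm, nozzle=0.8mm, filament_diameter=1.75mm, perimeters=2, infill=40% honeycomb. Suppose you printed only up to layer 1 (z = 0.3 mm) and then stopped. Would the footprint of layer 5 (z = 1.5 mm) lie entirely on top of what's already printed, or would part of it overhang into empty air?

Compare the two slices. At z = 0.3: the cube (footprint 16.5×19.5) is included at this height (area 321.75 mm²); the cube at (-2, 2) is present — its section is the full 13×24.5 rectangle (area 318.50 mm²); the 21.5×29.5 cube at (8, 1.5) contributes its full rectangle (area 634.25 mm²); Subtracting the remaining from the first: starting from the 16.5×19.5 cube (321.75 mm²), the 13×24.5 cube at (-2, 2) partially overlaps it — only the 192.50 mm² overlap (of its 318.50 mm²) is removed, clipping the outline; the 21.5×29.5 cube at (8, 1.5) partially overlaps it — only the 100.50 mm² overlap (of its 634.25 mm²) is removed, clipping the outline — area = 28.75 mm². At z = 1.5: the cube is present — its section is the full 16.5×19.5 rectangle (area 321.75 mm²); the 13×24.5 cube at (-2, 2) contributes its full rectangle (area 318.50 mm²); the cube at (8, 1.5) is present — its section is the full 21.5×29.5 rectangle (area 634.25 mm²); Subtracting the remaining from the first: starting from the 16.5×19.5 cube (321.75 mm²), the 13×24.5 cube at (-2, 2) partially overlaps it — only the 192.50 mm² overlap (of its 318.50 mm²) is removed, clipping the outline; the 21.5×29.5 cube at (8, 1.5) partially overlaps it — only the 100.50 mm² overlap (of its 634.25 mm²) is removed, clipping the outline — area = 28.75 mm². Checking containment: the cross-section at z = 1.5 is a subset of the cross-section at z = 0.3.

entirely on top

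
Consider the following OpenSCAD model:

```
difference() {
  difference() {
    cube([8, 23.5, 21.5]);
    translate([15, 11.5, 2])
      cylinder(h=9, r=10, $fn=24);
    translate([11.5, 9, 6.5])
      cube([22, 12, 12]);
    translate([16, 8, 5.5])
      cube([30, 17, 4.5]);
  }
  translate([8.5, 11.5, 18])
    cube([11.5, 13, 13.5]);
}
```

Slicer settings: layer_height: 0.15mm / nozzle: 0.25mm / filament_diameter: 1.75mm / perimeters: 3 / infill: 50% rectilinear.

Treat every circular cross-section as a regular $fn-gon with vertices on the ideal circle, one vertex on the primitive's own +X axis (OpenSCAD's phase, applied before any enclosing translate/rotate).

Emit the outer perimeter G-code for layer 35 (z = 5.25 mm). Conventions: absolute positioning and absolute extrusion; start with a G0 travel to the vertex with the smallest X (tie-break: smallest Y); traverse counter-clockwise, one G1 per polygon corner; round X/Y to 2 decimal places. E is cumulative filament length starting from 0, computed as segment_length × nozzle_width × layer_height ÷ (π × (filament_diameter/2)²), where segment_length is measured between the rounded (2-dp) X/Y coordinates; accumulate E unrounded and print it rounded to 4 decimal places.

At z = 5.25 mm: the cube (footprint 8×23.5) is included at this height; the r=10 cylinder at (15, 11.5) contributes a regular 24-gon of circumradius 10; the cube at (11.5, 9) does not reach this height (z outside [6.5, 18.5]); the cube at (16, 8) is absent (z outside [5.5, 10]); Taking the first minus the rest: starting from the 8×23.5 cube, the r=10 cylinder at (15, 11.5) partially overlaps it — only the 28.65 mm² overlap (of its 310.58 mm²) is removed, clipping the outline — 1 connected region; the cube at (8.5, 11.5) is absent (z outside [18, 31.5]); After the difference (first − rest): none of the subtracted shapes is present at this height, so the result so far is unchanged — 1 connected region. The outline is a single polygon with 13 vertices. Extrusion per mm of travel: 0.25 × 0.15 / (π × 0.875²) = 0.015591. Accumulating E over each segment gives final E = 1.0070.

G0 X0.00 Y0.00 Z5.25
G1 X8.00 Y0.00 E0.1247
G1 X8.00 Y4.37 E0.1929
G1 X7.93 Y4.43 E0.1943
G1 X6.34 Y6.50 E0.2350
G1 X5.34 Y8.91 E0.2757
G1 X5.00 Y11.50 E0.3164
G1 X5.34 Y14.09 E0.3571
G1 X6.34 Y16.50 E0.3978
G1 X7.93 Y18.57 E0.4385
G1 X8.00 Y18.63 E0.4399
G1 X8.00 Y23.50 E0.5159
G1 X0.00 Y23.50 E0.6406
G1 X0.00 Y0.00 E1.0070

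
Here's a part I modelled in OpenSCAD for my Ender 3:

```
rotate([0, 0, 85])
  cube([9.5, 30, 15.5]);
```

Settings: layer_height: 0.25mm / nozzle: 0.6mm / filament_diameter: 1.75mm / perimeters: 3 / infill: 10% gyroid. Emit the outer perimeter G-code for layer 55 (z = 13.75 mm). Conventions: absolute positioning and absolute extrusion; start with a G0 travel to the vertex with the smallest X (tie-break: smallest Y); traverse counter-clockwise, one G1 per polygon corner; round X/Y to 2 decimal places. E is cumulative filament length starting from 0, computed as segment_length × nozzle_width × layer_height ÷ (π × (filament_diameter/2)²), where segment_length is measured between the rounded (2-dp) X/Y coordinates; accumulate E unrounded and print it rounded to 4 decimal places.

At z = 13.75 mm: the 9.5×30 cube contributes its full rectangle; (rotated 85° about Z; rotation is an isometry so areas/perimeters/island counts are preserved). The outline is a single polygon with 4 vertices. Extrusion per mm of travel: 0.6 × 0.25 / (π × 0.875²) = 0.062363. Accumulating E over each segment gives final E = 4.9273.

G0 X-29.89 Y2.61 Z13.75
G1 X0.00 Y0.00 E1.8711
G1 X0.83 Y9.46 E2.4633
G1 X-29.06 Y12.08 E4.3345
G1 X-29.89 Y2.61 E4.9273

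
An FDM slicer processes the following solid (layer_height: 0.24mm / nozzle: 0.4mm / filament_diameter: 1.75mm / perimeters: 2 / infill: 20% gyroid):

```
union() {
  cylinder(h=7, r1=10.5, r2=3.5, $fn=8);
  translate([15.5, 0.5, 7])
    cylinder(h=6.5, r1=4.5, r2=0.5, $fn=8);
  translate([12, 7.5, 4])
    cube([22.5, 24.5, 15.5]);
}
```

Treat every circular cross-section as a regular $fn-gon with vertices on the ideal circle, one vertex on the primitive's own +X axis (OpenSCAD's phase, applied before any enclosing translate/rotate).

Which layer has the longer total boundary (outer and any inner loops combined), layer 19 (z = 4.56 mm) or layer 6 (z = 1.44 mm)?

layer 19 (z = 4.56 mm)

Layer 19 (z = 4.56): the cone (r1=10.5→r2=3.5) has section circumradius 5.940 here — a regular 8-gon (perimeter = 2·8·5.940·sin(180°/8) = 36.37 mm); the cone at (15.5, 0.5) is not intersected at this z (z outside [7, 13.5]); the 22.5×24.5 cube at (12, 7.5) contributes its full rectangle (perimeter 94.00 mm); Taking the union: the 2 present regions are separate (no shared area or edge), so areas and boundary lengths simply add and each stays a separate island — boundary = 130.37 mm. So its perimeter = 130.37 mm. Layer 6 (z = 1.44): the cone (r1=10.5→r2=3.5) has section circumradius 9.060 here — a regular 8-gon (perimeter = 2·8·9.060·sin(180°/8) = 55.47 mm); the cone at (15.5, 0.5) is absent (z outside [7, 13.5]); the cube at (12, 7.5) is absent (z outside [4, 19.5]); Taking the union: only the cone is present, so the union is just that shape — boundary = 55.47 mm. So its perimeter = 55.47 mm. Layer 19 is larger (130.37 vs 55.47 mm).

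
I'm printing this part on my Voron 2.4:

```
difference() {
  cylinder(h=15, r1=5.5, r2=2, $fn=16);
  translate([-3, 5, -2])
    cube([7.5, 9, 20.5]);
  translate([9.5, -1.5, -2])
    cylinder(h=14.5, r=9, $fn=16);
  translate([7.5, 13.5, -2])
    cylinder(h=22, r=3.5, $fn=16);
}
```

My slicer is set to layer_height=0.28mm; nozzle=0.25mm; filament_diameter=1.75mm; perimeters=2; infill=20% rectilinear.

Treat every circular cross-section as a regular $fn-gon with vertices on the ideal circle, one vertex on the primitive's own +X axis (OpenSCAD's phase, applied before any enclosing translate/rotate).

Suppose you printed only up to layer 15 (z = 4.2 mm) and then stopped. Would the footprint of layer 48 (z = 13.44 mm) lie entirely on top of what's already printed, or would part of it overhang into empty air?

part overhangs

Compare the two slices. At z = 4.2: the cone (r1=5.5→r2=2) has section circumradius 4.520 here — a regular 16-gon (area = (16/2)·4.520²·sin(360°/16) = 62.55 mm²); the cube at (-3, 5) (footprint 7.5×9) is included at this height (area 67.50 mm²); the cylinder at (9.5, -1.5): section is a regular 16-gon, circumradius r=9 (area = (16/2)·9.000²·sin(360°/16) = 247.98 mm²); the r=3.5 cylinder at (7.5, 13.5) contributes a regular 16-gon of circumradius 3.5 (area = (16/2)·3.500²·sin(360°/16) = 37.50 mm²); Taking the first minus the rest: starting from the cone (62.55 mm²), the 7.5×9 cube at (-3, 5) misses the remaining region (no effect); the r=9 cylinder at (9.5, -1.5) partially overlaps it — only the 21.67 mm² overlap (of its 247.98 mm²) is removed, clipping the outline; the r=3.5 cylinder at (7.5, 13.5) misses the remaining region (no effect) — area = 40.88 mm². At z = 13.44: the cone: at t=0.896 of its height the radius interpolates to r₁+(r₂−r₁)t = 2.364, giving a regular 16-gon of that circumradius (area = (16/2)·2.364²·sin(360°/16) = 17.11 mm²); the cube at (-3, 5) is present — its section is the full 7.5×9 rectangle (area 67.50 mm²); the cylinder at (9.5, -1.5) is absent (z outside [-2, 12.5]); the cylinder at (7.5, 13.5): section is a regular 16-gon, circumradius r=3.5 (area = (16/2)·3.500²·sin(360°/16) = 37.50 mm²); Subtracting the remaining from the first: starting from the cone (17.11 mm²), the 7.5×9 cube at (-3, 5) misses the remaining region (no effect); the r=3.5 cylinder at (7.5, 13.5) misses the remaining region (no effect) — area = 17.11 mm². Checking containment: at z = 13.44 the cross-section extends beyond the z = 4.2 cross-section by about 4.85 mm².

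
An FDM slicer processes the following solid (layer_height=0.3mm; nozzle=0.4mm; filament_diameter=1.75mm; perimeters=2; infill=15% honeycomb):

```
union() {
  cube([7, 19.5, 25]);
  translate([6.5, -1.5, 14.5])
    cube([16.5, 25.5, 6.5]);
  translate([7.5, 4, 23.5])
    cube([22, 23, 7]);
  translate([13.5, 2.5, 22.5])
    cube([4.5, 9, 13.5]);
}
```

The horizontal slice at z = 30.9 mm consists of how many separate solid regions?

1

At z = 30.9 mm: the cube is absent (z outside [0, 25]); the cube at (6.5, -1.5) is absent (z outside [14.5, 21]); the cube at (7.5, 4) does not reach this height (z outside [23.5, 30.5]); the cube at (13.5, 2.5) is present — its section is the full 4.5×9 rectangle; Taking the union: only the 4.5×9 cube at (13.5, 2.5) is present, so the union is just that shape — 1 connected region. The result has 1 disconnected region.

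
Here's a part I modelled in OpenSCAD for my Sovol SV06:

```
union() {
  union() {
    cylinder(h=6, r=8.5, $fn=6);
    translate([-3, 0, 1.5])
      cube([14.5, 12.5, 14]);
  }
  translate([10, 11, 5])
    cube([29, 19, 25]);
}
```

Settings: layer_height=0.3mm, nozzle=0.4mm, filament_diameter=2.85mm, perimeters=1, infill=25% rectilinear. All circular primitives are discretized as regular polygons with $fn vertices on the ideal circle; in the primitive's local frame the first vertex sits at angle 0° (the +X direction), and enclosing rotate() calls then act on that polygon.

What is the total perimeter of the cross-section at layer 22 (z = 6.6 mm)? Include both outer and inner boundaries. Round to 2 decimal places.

144.00 mm

At z = 6.6 mm: the cylinder is not intersected at this z (z outside [0, 6]); the cube at (-3, 0) is present — its section is the full 14.5×12.5 rectangle (perimeter 54.00 mm); Taking the union: only the 14.5×12.5 cube at (-3, 0) is present, so the union is just that shape — boundary = 54.00 mm; the 29×19 cube at (10, 11) contributes its full rectangle (perimeter 96.00 mm); Merging all regions: the regions partially overlap (shared area 2.25 mm²), so the edge portions inside another operand are dropped and the merged outline is re-measured after clipping — boundary = 144.00 mm. Overall, the cross-section is a single solid region. Total boundary length (outer) = 144.00 mm.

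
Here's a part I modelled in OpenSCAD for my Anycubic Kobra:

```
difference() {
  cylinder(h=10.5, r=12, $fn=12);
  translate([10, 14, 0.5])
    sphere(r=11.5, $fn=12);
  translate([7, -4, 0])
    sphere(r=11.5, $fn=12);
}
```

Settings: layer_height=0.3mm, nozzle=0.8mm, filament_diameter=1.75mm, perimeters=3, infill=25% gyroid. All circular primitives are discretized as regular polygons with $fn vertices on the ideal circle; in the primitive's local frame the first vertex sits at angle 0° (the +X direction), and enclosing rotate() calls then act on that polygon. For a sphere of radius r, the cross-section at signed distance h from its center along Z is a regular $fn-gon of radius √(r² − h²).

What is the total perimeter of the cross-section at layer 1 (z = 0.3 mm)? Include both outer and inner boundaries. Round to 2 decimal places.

At z = 0.3 mm: the r=12 cylinder contributes a regular 12-gon of circumradius 12 (perimeter = 2·12·12.000·sin(180°/12) = 74.54 mm); the r=11.5 sphere at (10, 14) contributes a regular 12-gon of circumradius √(11.5²−0.2²) = 11.498 (perimeter = 2·12·11.498·sin(180°/12) = 71.42 mm); the r=11.5 sphere at (7, -4) contributes a regular 12-gon of circumradius √(11.5²−0.3²) = 11.496 (perimeter = 2·12·11.496·sin(180°/12) = 71.41 mm); Taking the first minus the rest: starting from the r=12 cylinder, the r=11.5 sphere at (10, 14) partially overlaps it — only the 60.20 mm² overlap (of its 396.63 mm²) is removed, clipping the outline; the r=11.5 sphere at (7, -4) partially overlaps it — only the 205.26 mm² overlap (of its 396.48 mm²) is removed, clipping the outline — boundary = 63.46 mm. Overall, the cross-section is a single solid region. Total boundary length (outer) = 63.46 mm.

63.46 mm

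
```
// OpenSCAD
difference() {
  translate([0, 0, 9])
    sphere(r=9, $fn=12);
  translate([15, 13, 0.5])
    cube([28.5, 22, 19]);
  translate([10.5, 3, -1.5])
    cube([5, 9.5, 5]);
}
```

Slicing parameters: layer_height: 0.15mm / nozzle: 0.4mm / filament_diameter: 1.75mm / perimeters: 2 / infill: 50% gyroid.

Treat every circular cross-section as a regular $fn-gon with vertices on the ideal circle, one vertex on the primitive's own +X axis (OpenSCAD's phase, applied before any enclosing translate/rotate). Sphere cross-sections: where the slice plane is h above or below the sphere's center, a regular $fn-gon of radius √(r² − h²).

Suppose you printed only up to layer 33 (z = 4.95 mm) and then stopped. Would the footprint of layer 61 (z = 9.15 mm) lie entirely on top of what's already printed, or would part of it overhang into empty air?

part overhangs

Compare the two slices. At z = 4.95: the r=9 sphere slices to a regular 12-gon of circumradius 8.037 (√(r²−h²) with h=4.05 from center) (area = (12/2)·8.037²·sin(360°/12) = 193.79 mm²); the cube at (15, 13) is present — its section is the full 28.5×22 rectangle (area 627.00 mm²); the cube at (10.5, 3) does not reach this height (z outside [-1.5, 3.5]); Taking the first minus the rest: starting from the r=9 sphere (193.79 mm²), the 28.5×22 cube at (15, 13) misses the remaining region (no effect) — area = 193.79 mm². At z = 9.15: the r=9 sphere slices to a regular 12-gon of circumradius 8.999 (√(r²−h²) with h=0.15 from center) (area = (12/2)·8.999²·sin(360°/12) = 242.93 mm²); the 28.5×22 cube at (15, 13) contributes its full rectangle (area 627.00 mm²); the cube at (10.5, 3) is absent (z outside [-1.5, 3.5]); Subtracting the remaining from the first: starting from the r=9 sphere (242.93 mm²), the 28.5×22 cube at (15, 13) misses the remaining region (no effect) — area = 242.93 mm². Checking containment: at z = 9.15 the cross-section extends beyond the z = 4.95 cross-section by about 49.14 mm².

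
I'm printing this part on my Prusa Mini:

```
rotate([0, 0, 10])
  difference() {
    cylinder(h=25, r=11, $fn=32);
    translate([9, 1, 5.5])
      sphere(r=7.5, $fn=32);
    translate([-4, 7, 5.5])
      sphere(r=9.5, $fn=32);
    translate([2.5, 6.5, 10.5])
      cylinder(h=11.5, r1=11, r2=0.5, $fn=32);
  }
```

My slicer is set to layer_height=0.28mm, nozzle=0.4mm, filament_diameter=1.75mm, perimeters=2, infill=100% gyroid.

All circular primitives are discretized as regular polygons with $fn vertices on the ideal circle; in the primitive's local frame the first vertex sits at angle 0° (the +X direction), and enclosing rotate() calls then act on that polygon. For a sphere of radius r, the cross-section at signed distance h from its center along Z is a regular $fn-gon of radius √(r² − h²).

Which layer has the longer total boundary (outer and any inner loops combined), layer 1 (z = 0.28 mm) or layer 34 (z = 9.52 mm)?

Layer 1 (z = 0.28): the r=11 cylinder contributes a regular 32-gon of circumradius 11 (perimeter = 2·32·11.000·sin(180°/32) = 69.00 mm); the r=7.5 sphere at (9, 1) contributes a regular 32-gon of circumradius √(7.5²−5.22²) = 5.385 (perimeter = 2·32·5.385·sin(180°/32) = 33.78 mm); the sphere at (-4, 7): section is a regular 32-gon, circumradius = √(r²−h²) = √(9.5²−5.22²) = 7.937 (perimeter = 2·32·7.937·sin(180°/32) = 49.79 mm); the cone at (2.5, 6.5) is absent (z outside [10.5, 22]); Taking the first minus the rest: starting from the r=11 cylinder, the r=7.5 sphere at (9, 1) partially overlaps it — only the 60.87 mm² overlap (of its 90.53 mm²) is removed, clipping the outline; the r=9.5 sphere at (-4, 7) partially overlaps it — only the 127.73 mm² overlap (of its 196.66 mm²) is removed, clipping the outline — boundary = 82.03 mm; (rotated 10° about Z; rotation is an isometry so areas/perimeters/island counts are preserved). So its perimeter = 82.03 mm. Layer 34 (z = 9.52): the cylinder: section is a regular 32-gon, circumradius r=11 (perimeter = 2·32·11.000·sin(180°/32) = 69.00 mm); the r=7.5 sphere at (9, 1) slices to a regular 32-gon of circumradius 6.332 (√(r²−h²) with h=4.02 from center) (perimeter = 2·32·6.332·sin(180°/32) = 39.72 mm); the sphere at (-4, 7): section is a regular 32-gon, circumradius = √(r²−h²) = √(9.5²−4.02²) = 8.608 (perimeter = 2·32·8.608·sin(180°/32) = 54.00 mm); the cone at (2.5, 6.5) is not intersected at this z (z outside [10.5, 22]); Subtracting the remaining from the first: starting from the r=11 cylinder, the r=7.5 sphere at (9, 1) partially overlaps it — only the 78.59 mm² overlap (of its 125.14 mm²) is removed, clipping the outline; the r=9.5 sphere at (-4, 7) partially overlaps it — only the 142.41 mm² overlap (of its 231.27 mm²) is removed, clipping the outline — boundary = 72.19 mm; (rotated 10° about Z; rotation is an isometry so areas/perimeters/island counts are preserved). So its perimeter = 72.19 mm. Layer 1 is larger (82.03 vs 72.19 mm).

layer 1 (z = 0.28 mm)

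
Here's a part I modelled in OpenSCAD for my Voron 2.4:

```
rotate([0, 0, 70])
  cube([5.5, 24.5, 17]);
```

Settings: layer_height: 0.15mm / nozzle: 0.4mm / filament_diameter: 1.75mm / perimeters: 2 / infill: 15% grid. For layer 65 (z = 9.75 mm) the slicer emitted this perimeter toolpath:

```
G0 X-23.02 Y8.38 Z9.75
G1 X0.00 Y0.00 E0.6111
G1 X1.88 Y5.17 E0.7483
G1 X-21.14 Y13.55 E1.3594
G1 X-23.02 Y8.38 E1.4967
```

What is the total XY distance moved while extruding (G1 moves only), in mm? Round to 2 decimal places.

Sum the Euclidean lengths of each G1 segment: total = 60.00 mm.

60.00 mm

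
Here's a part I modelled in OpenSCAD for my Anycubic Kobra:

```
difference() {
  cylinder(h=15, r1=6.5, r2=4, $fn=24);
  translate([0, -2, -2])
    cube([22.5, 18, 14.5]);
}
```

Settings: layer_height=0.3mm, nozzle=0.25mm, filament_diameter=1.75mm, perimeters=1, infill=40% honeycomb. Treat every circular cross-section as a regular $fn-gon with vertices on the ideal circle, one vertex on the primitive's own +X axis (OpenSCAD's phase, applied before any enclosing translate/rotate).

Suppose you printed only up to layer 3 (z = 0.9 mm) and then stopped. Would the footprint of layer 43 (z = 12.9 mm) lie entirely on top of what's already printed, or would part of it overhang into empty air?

part overhangs

Compare the two slices. At z = 0.9: the cone (r1=6.5→r2=4) has section circumradius 6.350 here — a regular 24-gon (area = (24/2)·6.350²·sin(360°/24) = 125.23 mm²); the cube at (0, -2) is present — its section is the full 22.5×18 rectangle (area 405.00 mm²); After the difference (first − rest): starting from the cone (125.23 mm²), the 22.5×18 cube at (0, -2) partially overlaps it — only the 43.73 mm² overlap (of its 405.00 mm²) is removed, clipping the outline — area = 81.51 mm². At z = 12.9: the cone: at t=0.860 of its height the radius interpolates to r₁+(r₂−r₁)t = 4.350, giving a regular 24-gon of that circumradius (area = (24/2)·4.350²·sin(360°/24) = 58.77 mm²); the cube at (0, -2) does not reach this height (z outside [-2, 12.5]); Subtracting the remaining from the first: none of the subtracted shapes is present at this height, so the cone is unchanged — area = 58.77 mm². Checking containment: at z = 12.9 the cross-section extends beyond the z = 0.9 cross-section by about 23.02 mm².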